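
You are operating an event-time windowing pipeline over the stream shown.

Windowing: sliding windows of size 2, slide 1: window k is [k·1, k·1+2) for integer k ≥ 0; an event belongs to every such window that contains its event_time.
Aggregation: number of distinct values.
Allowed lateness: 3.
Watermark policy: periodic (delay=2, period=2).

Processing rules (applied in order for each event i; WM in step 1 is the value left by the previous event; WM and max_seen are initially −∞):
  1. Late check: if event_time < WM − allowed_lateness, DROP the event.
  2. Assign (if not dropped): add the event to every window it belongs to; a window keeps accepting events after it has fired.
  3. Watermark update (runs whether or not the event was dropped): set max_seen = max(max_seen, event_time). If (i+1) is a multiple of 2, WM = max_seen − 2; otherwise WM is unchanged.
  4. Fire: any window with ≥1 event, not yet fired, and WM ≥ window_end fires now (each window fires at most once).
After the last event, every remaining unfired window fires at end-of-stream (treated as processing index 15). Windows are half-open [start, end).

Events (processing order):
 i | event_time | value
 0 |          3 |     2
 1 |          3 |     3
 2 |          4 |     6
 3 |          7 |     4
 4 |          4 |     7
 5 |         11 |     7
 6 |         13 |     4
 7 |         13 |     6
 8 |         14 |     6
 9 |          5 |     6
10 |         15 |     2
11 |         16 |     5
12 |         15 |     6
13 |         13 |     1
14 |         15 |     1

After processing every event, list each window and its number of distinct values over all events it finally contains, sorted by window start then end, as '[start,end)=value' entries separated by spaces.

i=0 t=3 v=2: → [3,5),[2,4); WM=−∞
i=1 t=3 v=3: → [3,5),[2,4); WM=1
i=2 t=4 v=6: → [4,6),[3,5); WM=1
i=3 t=7 v=4: → [7,9),[6,8); WM=5; [2,4) fires=2 [3,5) fires=3
i=4 t=4 v=7: → [4,6),[3,5); WM=5
i=5 t=11 v=7: → [11,13),[10,12); WM=9; [4,6) fires=2 [6,8) fires=1 [7,9) fires=1
i=6 t=13 v=4: → [13,15),[12,14); WM=9
i=7 t=13 v=6: → [13,15),[12,14); WM=11
i=8 t=14 v=6: → [14,16),[13,15); WM=11
i=9 t=5 v=6: DROP (t<11-3); WM=12; [10,12) fires=1
i=10 t=15 v=2: → [15,17),[14,16); WM=12
i=11 t=16 v=5: → [16,18),[15,17); WM=14; [11,13) fires=1 [12,14) fires=2
i=12 t=15 v=6: → [15,17),[14,16); WM=14
i=13 t=13 v=1: → [13,15),[12,14); WM=14
i=14 t=15 v=1: → [15,17),[14,16); WM=14

[2,4)=2 [3,5)=4 [4,6)=2 [6,8)=1 [7,9)=1 [10,12)=1 [11,13)=1 [12,14)=3 [13,15)=3 [14,16)=3 [15,17)=4 [16,18)=1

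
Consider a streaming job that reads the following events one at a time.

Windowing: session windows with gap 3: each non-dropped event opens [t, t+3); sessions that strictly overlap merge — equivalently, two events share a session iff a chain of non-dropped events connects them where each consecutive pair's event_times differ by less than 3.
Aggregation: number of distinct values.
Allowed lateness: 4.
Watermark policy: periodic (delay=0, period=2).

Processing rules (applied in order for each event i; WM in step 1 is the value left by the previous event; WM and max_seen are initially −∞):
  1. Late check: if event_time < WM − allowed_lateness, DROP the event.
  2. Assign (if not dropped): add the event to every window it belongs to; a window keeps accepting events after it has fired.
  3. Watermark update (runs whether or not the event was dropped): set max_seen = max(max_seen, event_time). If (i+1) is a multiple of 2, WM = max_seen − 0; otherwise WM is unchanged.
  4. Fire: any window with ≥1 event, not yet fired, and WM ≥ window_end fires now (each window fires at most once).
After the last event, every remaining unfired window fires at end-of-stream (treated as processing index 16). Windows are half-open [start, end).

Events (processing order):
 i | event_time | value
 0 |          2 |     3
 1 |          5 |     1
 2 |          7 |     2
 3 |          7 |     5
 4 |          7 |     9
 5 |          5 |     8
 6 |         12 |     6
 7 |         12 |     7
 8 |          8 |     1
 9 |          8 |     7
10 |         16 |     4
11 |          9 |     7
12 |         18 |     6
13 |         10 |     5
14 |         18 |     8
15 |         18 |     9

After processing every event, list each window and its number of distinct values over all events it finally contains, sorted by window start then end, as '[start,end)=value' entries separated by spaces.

i=0 t=2 v=3: → [2,5); WM=−∞
i=1 t=5 v=1: → [5,8); WM=5
i=2 t=7 v=2: → [5,10); WM=5
i=3 t=7 v=5: → [5,10); WM=7
i=4 t=7 v=9: → [5,10); WM=7
i=5 t=5 v=8: → [5,10); WM=7
i=6 t=12 v=6: → [12,15); WM=7
i=7 t=12 v=7: → [12,15); WM=12
i=8 t=8 v=1: → [5,11); WM=12
i=9 t=8 v=7: → [5,11); WM=12
i=10 t=16 v=4: → [16,19); WM=12
i=11 t=9 v=7: → [5,12); WM=16
i=12 t=18 v=6: → [16,21); WM=16
i=13 t=10 v=5: DROP (t<16-4); WM=18
i=14 t=18 v=8: → [16,21); WM=18
i=15 t=18 v=9: → [16,21); WM=18

[2,5)=1 [5,12)=6 [12,15)=2 [16,21)=4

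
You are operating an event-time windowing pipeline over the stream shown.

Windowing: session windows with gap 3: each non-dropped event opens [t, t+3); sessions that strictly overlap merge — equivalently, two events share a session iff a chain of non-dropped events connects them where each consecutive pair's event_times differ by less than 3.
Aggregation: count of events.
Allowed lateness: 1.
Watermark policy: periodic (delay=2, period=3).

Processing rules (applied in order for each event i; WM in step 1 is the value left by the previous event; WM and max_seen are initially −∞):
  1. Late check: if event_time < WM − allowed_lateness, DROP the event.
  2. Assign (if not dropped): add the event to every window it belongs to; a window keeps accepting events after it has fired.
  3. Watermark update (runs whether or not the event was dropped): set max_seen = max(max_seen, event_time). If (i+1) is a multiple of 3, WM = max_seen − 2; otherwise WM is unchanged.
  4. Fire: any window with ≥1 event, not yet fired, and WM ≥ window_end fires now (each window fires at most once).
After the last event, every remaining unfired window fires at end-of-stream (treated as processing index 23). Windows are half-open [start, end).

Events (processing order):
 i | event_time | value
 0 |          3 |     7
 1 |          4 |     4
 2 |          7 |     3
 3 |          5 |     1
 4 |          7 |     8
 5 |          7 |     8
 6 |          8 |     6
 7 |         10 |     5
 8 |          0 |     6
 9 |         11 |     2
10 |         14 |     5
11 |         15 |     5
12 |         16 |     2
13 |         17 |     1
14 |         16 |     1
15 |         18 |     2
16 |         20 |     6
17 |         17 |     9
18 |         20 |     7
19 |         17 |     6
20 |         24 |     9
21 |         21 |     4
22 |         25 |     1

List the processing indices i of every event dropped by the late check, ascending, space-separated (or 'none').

8

i=0 t=3 v=7: → [3,6); WM=−∞
i=1 t=4 v=4: → [3,7); WM=−∞
i=2 t=7 v=3: → [7,10); WM=5
i=3 t=5 v=1: → [3,10); WM=5
i=4 t=7 v=8: → [3,10); WM=5
i=5 t=7 v=8: → [3,10); WM=5
i=6 t=8 v=6: → [3,11); WM=5
i=7 t=10 v=5: → [3,13); WM=5
i=8 t=0 v=6: DROP (t<5-1); WM=8
i=9 t=11 v=2: → [3,14); WM=8
i=10 t=14 v=5: → [14,17); WM=8
i=11 t=15 v=5: → [14,18); WM=13
i=12 t=16 v=2: → [14,19); WM=13
i=13 t=17 v=1: → [14,20); WM=13
i=14 t=16 v=1: → [14,20); WM=15
i=15 t=18 v=2: → [14,21); WM=15
i=16 t=20 v=6: → [14,23); WM=15
i=17 t=17 v=9: → [14,23); WM=18
i=18 t=20 v=7: → [14,23); WM=18
i=19 t=17 v=6: → [14,23); WM=18
i=20 t=24 v=9: → [24,27); WM=22
i=21 t=21 v=4: → [14,24); WM=22
i=22 t=25 v=1: → [24,28); WM=22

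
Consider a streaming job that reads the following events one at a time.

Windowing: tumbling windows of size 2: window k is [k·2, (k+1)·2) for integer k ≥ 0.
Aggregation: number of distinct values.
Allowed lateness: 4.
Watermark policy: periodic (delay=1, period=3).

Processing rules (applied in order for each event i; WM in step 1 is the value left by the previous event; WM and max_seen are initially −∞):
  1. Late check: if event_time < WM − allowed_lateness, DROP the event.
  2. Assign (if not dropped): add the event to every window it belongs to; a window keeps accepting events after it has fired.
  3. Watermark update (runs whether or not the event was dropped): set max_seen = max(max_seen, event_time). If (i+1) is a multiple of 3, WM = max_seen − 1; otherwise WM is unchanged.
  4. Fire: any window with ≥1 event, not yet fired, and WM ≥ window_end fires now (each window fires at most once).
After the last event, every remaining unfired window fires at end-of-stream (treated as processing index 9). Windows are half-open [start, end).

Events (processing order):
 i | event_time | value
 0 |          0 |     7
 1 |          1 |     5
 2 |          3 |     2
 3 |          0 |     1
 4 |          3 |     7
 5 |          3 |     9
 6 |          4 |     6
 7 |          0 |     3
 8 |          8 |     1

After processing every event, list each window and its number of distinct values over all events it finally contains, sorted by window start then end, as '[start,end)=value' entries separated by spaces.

i=0 t=0 v=7: → [0,2); WM=−∞
i=1 t=1 v=5: → [0,2); WM=−∞
i=2 t=3 v=2: → [2,4); WM=2; [0,2) fires=2
i=3 t=0 v=1: → [0,2); WM=2
i=4 t=3 v=7: → [2,4); WM=2
i=5 t=3 v=9: → [2,4); WM=2
i=6 t=4 v=6: → [4,6); WM=2
i=7 t=0 v=3: → [0,2); WM=2
i=8 t=8 v=1: → [8,10); WM=7; [2,4) fires=3 [4,6) fires=1

[0,2)=4 [2,4)=3 [4,6)=1 [8,10)=1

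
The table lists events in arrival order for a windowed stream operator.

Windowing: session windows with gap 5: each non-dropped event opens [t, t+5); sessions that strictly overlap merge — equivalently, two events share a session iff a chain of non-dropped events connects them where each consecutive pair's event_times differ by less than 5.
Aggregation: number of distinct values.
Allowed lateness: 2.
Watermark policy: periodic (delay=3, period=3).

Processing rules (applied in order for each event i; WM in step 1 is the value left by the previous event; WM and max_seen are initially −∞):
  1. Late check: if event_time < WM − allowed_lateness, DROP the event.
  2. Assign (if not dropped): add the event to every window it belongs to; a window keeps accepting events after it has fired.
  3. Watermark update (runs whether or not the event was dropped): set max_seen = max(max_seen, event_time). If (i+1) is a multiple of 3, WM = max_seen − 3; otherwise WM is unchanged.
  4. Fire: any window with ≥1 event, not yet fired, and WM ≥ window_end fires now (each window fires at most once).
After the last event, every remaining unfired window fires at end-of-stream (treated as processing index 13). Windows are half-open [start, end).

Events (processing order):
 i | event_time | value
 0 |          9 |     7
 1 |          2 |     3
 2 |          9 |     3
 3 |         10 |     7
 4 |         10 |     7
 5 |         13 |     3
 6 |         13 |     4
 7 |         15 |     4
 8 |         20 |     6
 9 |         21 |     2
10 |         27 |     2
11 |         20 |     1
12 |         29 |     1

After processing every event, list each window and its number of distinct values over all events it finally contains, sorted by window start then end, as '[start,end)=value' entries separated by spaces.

[2,7)=1 [9,20)=3 [20,26)=3 [27,34)=2

i=0 t=9 v=7: → [9,14); WM=−∞
i=1 t=2 v=3: → [2,7); WM=−∞
i=2 t=9 v=3: → [9,14); WM=6
i=3 t=10 v=7: → [9,15); WM=6
i=4 t=10 v=7: → [9,15); WM=6
i=5 t=13 v=3: → [9,18); WM=10
i=6 t=13 v=4: → [9,18); WM=10
i=7 t=15 v=4: → [9,20); WM=10
i=8 t=20 v=6: → [20,25); WM=17
i=9 t=21 v=2: → [20,26); WM=17
i=10 t=27 v=2: → [27,32); WM=17
i=11 t=20 v=1: → [20,26); WM=24
i=12 t=29 v=1: → [27,34); WM=24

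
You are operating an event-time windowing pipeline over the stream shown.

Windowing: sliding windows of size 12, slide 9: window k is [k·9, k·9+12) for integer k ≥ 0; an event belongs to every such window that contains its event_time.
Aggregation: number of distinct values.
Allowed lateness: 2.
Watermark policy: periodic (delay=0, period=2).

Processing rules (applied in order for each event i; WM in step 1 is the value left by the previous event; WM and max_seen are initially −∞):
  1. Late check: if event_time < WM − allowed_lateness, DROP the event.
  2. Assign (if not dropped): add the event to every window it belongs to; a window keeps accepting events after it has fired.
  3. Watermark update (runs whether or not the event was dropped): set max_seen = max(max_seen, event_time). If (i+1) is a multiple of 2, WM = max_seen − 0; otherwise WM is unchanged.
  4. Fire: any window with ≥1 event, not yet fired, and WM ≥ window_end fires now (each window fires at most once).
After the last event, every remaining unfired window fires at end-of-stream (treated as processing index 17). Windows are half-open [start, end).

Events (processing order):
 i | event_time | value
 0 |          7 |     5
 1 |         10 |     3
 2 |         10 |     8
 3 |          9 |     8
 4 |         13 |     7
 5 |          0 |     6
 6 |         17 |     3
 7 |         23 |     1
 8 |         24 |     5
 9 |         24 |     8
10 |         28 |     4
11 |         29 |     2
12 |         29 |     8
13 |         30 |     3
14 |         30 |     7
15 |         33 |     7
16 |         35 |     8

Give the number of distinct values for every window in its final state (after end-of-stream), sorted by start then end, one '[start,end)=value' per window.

[0,12)=3 [9,21)=3 [18,30)=5 [27,39)=5

i=0 t=7 v=5: → [0,12); WM=−∞
i=1 t=10 v=3: → [9,21),[0,12); WM=10
i=2 t=10 v=8: → [9,21),[0,12); WM=10
i=3 t=9 v=8: → [9,21),[0,12); WM=10
i=4 t=13 v=7: → [9,21); WM=10
i=5 t=0 v=6: DROP (t<10-2); WM=13; [0,12) fires=3
i=6 t=17 v=3: → [9,21); WM=13
i=7 t=23 v=1: → [18,30); WM=23; [9,21) fires=3
i=8 t=24 v=5: → [18,30); WM=23
i=9 t=24 v=8: → [18,30); WM=24
i=10 t=28 v=4: → [27,39),[18,30); WM=24
i=11 t=29 v=2: → [27,39),[18,30); WM=29
i=12 t=29 v=8: → [27,39),[18,30); WM=29
i=13 t=30 v=3: → [27,39); WM=30; [18,30) fires=5
i=14 t=30 v=7: → [27,39); WM=30
i=15 t=33 v=7: → [27,39); WM=33
i=16 t=35 v=8: → [27,39); WM=33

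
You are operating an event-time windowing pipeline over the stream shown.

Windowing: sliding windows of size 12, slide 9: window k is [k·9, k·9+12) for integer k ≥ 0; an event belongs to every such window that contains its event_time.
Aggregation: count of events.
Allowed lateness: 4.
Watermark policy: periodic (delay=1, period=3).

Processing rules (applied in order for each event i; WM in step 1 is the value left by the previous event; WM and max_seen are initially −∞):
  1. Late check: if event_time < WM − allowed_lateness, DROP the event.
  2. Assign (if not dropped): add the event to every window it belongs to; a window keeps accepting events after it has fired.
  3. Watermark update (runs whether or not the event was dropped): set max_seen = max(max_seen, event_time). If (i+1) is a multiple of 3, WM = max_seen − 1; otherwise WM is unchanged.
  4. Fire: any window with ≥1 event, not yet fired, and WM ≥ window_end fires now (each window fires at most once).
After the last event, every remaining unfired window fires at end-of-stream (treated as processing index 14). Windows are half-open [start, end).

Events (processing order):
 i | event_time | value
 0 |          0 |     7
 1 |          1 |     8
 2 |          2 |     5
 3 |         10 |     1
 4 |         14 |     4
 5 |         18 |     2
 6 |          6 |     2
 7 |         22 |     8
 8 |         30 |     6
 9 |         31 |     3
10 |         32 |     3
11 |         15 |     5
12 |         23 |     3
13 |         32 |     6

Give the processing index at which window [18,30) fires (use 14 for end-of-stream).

11

i=0 t=0 v=7: → [0,12); WM=−∞
i=1 t=1 v=8: → [0,12); WM=−∞
i=2 t=2 v=5: → [0,12); WM=1
i=3 t=10 v=1: → [9,21),[0,12); WM=1
i=4 t=14 v=4: → [9,21); WM=1
i=5 t=18 v=2: → [18,30),[9,21); WM=17; [0,12) fires=4
i=6 t=6 v=2: DROP (t<17-4); WM=17
i=7 t=22 v=8: → [18,30); WM=17
i=8 t=30 v=6: → [27,39); WM=29; [9,21) fires=3
i=9 t=31 v=3: → [27,39); WM=29
i=10 t=32 v=3: → [27,39); WM=29
i=11 t=15 v=5: DROP (t<29-4); WM=31; [18,30) fires=2
i=12 t=23 v=3: DROP (t<31-4); WM=31
i=13 t=32 v=6: → [27,39); WM=31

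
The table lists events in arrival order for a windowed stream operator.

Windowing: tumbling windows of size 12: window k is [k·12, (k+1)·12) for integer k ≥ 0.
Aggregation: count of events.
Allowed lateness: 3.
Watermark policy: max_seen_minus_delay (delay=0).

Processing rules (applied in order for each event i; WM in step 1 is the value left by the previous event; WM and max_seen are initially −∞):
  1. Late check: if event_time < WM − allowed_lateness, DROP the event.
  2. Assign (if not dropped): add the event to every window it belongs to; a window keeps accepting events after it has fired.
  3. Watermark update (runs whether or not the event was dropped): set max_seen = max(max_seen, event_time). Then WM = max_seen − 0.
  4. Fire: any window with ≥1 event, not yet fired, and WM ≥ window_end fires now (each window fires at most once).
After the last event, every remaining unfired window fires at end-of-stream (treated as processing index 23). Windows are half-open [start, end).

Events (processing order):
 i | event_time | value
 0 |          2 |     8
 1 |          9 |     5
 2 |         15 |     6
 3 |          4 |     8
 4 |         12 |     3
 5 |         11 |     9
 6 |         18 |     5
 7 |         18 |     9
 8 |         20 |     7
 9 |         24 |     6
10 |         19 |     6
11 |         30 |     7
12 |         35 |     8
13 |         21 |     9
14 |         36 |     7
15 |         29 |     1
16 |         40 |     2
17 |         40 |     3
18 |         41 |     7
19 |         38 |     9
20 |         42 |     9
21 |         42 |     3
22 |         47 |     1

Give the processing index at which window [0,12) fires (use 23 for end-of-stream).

2

i=0 t=2 v=8: → [0,12); WM=2
i=1 t=9 v=5: → [0,12); WM=9
i=2 t=15 v=6: → [12,24); WM=15; [0,12) fires=2
i=3 t=4 v=8: DROP (t<15-3); WM=15
i=4 t=12 v=3: → [12,24); WM=15
i=5 t=11 v=9: DROP (t<15-3); WM=15
i=6 t=18 v=5: → [12,24); WM=18
i=7 t=18 v=9: → [12,24); WM=18
i=8 t=20 v=7: → [12,24); WM=20
i=9 t=24 v=6: → [24,36); WM=24; [12,24) fires=5
i=10 t=19 v=6: DROP (t<24-3); WM=24
i=11 t=30 v=7: → [24,36); WM=30
i=12 t=35 v=8: → [24,36); WM=35
i=13 t=21 v=9: DROP (t<35-3); WM=35
i=14 t=36 v=7: → [36,48); WM=36; [24,36) fires=3
i=15 t=29 v=1: DROP (t<36-3); WM=36
i=16 t=40 v=2: → [36,48); WM=40
i=17 t=40 v=3: → [36,48); WM=40
i=18 t=41 v=7: → [36,48); WM=41
i=19 t=38 v=9: → [36,48); WM=41
i=20 t=42 v=9: → [36,48); WM=42
i=21 t=42 v=3: → [36,48); WM=42
i=22 t=47 v=1: → [36,48); WM=47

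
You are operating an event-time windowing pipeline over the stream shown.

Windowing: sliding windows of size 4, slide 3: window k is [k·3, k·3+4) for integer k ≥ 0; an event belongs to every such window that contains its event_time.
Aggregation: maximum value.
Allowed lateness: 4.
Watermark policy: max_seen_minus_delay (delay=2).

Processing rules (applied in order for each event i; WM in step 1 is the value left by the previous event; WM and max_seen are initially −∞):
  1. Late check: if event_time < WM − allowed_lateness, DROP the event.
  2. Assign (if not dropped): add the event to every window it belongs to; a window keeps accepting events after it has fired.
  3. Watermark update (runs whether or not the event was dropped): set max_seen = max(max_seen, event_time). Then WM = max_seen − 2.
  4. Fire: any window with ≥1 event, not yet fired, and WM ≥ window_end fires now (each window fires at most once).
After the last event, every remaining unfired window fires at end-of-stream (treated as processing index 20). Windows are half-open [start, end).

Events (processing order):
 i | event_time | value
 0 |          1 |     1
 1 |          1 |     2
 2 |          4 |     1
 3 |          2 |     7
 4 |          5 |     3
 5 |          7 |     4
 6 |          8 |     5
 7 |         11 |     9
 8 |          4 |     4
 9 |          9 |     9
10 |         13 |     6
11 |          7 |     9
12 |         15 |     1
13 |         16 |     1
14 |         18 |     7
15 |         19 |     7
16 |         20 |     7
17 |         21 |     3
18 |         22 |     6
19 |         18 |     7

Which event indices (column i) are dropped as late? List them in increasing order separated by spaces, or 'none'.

i=0 t=1 v=1: → [0,4); WM=-1
i=1 t=1 v=2: → [0,4); WM=-1
i=2 t=4 v=1: → [3,7); WM=2
i=3 t=2 v=7: → [0,4); WM=2
i=4 t=5 v=3: → [3,7); WM=3
i=5 t=7 v=4: → [6,10); WM=5; [0,4) fires=7
i=6 t=8 v=5: → [6,10); WM=6
i=7 t=11 v=9: → [9,13); WM=9; [3,7) fires=3
i=8 t=4 v=4: DROP (t<9-4); WM=9
i=9 t=9 v=9: → [9,13),[6,10); WM=9
i=10 t=13 v=6: → [12,16); WM=11; [6,10) fires=9
i=11 t=7 v=9: → [6,10); WM=11
i=12 t=15 v=1: → [15,19),[12,16); WM=13; [9,13) fires=9
i=13 t=16 v=1: → [15,19); WM=14
i=14 t=18 v=7: → [18,22),[15,19); WM=16; [12,16) fires=6
i=15 t=19 v=7: → [18,22); WM=17
i=16 t=20 v=7: → [18,22); WM=18
i=17 t=21 v=3: → [21,25),[18,22); WM=19; [15,19) fires=7
i=18 t=22 v=6: → [21,25); WM=20
i=19 t=18 v=7: → [18,22),[15,19); WM=20

8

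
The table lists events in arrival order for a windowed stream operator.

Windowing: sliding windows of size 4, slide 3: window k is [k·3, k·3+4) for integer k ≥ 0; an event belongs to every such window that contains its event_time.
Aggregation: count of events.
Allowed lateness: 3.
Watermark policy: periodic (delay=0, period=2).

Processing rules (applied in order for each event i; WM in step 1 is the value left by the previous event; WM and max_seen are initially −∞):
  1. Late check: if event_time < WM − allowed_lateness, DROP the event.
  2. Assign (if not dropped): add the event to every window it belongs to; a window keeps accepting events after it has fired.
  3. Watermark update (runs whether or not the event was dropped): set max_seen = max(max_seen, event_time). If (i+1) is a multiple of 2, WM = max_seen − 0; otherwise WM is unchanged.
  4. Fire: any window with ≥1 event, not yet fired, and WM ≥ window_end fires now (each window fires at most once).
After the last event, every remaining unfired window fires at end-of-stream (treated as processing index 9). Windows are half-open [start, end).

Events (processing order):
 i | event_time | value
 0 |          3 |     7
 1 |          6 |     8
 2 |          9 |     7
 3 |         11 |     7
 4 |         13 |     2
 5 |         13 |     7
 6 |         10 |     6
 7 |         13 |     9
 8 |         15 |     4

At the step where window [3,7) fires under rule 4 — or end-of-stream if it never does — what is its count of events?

2

i=0 t=3 v=7: → [3,7),[0,4); WM=−∞
i=1 t=6 v=8: → [6,10),[3,7); WM=6; [0,4) fires=1
i=2 t=9 v=7: → [9,13),[6,10); WM=6
i=3 t=11 v=7: → [9,13); WM=11; [3,7) fires=2 [6,10) fires=2
i=4 t=13 v=2: → [12,16); WM=11
i=5 t=13 v=7: → [12,16); WM=13; [9,13) fires=2
i=6 t=10 v=6: → [9,13); WM=13
i=7 t=13 v=9: → [12,16); WM=13
i=8 t=15 v=4: → [15,19),[12,16); WM=13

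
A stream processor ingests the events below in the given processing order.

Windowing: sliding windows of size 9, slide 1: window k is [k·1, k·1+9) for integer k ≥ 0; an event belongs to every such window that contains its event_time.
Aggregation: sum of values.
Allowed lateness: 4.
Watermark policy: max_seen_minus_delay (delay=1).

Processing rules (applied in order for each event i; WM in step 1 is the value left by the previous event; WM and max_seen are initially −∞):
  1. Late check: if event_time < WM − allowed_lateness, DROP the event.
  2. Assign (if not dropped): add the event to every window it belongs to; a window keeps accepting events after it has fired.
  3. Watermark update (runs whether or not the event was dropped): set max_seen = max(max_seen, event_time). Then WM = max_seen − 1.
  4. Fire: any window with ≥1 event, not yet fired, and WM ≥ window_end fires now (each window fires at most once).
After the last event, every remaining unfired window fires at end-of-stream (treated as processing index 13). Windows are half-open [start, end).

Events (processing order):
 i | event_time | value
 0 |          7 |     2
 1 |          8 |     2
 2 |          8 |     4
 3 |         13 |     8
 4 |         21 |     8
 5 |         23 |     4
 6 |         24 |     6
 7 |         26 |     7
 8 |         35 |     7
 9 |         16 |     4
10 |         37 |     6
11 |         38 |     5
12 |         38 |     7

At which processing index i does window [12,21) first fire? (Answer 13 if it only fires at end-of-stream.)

i=0 t=7 v=2: → [7,16),[6,15),[5,14),[4,13),[3,12),[2,11),[1,10),[0,9); WM=6
i=1 t=8 v=2: → [8,17),[7,16),[6,15),[5,14),[4,13),[3,12),[2,11),[1,10),[0,9); WM=7
i=2 t=8 v=4: → [8,17),[7,16),[6,15),[5,14),[4,13),[3,12),[2,11),[1,10),[0,9); WM=7
i=3 t=13 v=8: → [13,22),[12,21),[11,20),[10,19),[9,18),[8,17),[7,16),[6,15),[5,14); WM=12; [0,9) fires=8 [1,10) fires=8 [2,11) fires=8 [3,12) fires=8
i=4 t=21 v=8: → [21,30),[20,29),[19,28),[18,27),[17,26),[16,25),[15,24),[14,23),[13,22); WM=20; [4,13) fires=8 [5,14) fires=16 [6,15) fires=16 [7,16) fires=16 [8,17) fires=14 [9,18) fires=8 [10,19) fires=8 [11,20) fires=8
i=5 t=23 v=4: → [23,32),[22,31),[21,30),[20,29),[19,28),[18,27),[17,26),[16,25),[15,24); WM=22; [12,21) fires=8 [13,22) fires=16
i=6 t=24 v=6: → [24,33),[23,32),[22,31),[21,30),[20,29),[19,28),[18,27),[17,26),[16,25); WM=23; [14,23) fires=8
i=7 t=26 v=7: → [26,35),[25,34),[24,33),[23,32),[22,31),[21,30),[20,29),[19,28),[18,27); WM=25; [15,24) fires=12 [16,25) fires=18
i=8 t=35 v=7: → [35,44),[34,43),[33,42),[32,41),[31,40),[30,39),[29,38),[28,37),[27,36); WM=34; [17,26) fires=18 [18,27) fires=25 [19,28) fires=25 [20,29) fires=25 [21,30) fires=25 [22,31) fires=17 [23,32) fires=17 [24,33) fires=13 [25,34) fires=7
i=9 t=16 v=4: DROP (t<34-4); WM=34
i=10 t=37 v=6: → [37,46),[36,45),[35,44),[34,43),[33,42),[32,41),[31,40),[30,39),[29,38); WM=36; [26,35) fires=7 [27,36) fires=7
i=11 t=38 v=5: → [38,47),[37,46),[36,45),[35,44),[34,43),[33,42),[32,41),[31,40),[30,39); WM=37; [28,37) fires=7
i=12 t=38 v=7: → [38,47),[37,46),[36,45),[35,44),[34,43),[33,42),[32,41),[31,40),[30,39); WM=37

5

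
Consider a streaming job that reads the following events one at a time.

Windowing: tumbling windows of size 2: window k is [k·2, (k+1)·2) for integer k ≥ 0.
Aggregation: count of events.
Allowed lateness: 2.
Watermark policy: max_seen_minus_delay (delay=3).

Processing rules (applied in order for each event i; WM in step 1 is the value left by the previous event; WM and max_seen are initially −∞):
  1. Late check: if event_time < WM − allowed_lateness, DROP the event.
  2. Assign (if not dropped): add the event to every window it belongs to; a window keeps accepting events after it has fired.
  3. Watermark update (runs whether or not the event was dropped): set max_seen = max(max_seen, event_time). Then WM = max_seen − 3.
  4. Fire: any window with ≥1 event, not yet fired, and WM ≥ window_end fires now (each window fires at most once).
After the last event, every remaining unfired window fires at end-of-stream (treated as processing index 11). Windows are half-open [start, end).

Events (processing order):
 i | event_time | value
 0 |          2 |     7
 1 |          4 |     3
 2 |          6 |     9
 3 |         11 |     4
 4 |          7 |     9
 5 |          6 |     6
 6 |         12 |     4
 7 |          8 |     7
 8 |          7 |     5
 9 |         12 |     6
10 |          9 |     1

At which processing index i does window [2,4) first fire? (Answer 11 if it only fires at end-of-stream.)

3

i=0 t=2 v=7: → [2,4); WM=-1
i=1 t=4 v=3: → [4,6); WM=1
i=2 t=6 v=9: → [6,8); WM=3
i=3 t=11 v=4: → [10,12); WM=8; [2,4) fires=1 [4,6) fires=1 [6,8) fires=1
i=4 t=7 v=9: → [6,8); WM=8
i=5 t=6 v=6: → [6,8); WM=8
i=6 t=12 v=4: → [12,14); WM=9
i=7 t=8 v=7: → [8,10); WM=9
i=8 t=7 v=5: → [6,8); WM=9
i=9 t=12 v=6: → [12,14); WM=9
i=10 t=9 v=1: → [8,10); WM=9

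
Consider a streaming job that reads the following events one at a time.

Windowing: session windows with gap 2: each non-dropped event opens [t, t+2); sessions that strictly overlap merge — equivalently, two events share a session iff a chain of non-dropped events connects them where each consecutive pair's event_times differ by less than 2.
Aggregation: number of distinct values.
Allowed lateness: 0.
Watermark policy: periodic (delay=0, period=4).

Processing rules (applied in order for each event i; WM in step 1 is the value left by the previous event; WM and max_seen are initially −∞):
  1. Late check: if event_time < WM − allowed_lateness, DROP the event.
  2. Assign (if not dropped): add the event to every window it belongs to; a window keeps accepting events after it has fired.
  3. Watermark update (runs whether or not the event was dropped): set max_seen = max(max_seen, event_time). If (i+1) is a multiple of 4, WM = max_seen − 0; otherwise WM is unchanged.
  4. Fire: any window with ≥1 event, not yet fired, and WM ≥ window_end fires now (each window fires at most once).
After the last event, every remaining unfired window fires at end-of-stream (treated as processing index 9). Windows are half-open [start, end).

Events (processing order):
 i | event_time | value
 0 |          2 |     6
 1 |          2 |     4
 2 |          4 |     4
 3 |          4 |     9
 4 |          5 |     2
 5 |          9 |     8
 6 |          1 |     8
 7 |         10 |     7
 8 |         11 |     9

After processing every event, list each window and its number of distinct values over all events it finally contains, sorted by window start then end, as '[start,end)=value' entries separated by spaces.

[2,4)=2 [4,7)=3 [9,13)=3

i=0 t=2 v=6: → [2,4); WM=−∞
i=1 t=2 v=4: → [2,4); WM=−∞
i=2 t=4 v=4: → [4,6); WM=−∞
i=3 t=4 v=9: → [4,6); WM=4
i=4 t=5 v=2: → [4,7); WM=4
i=5 t=9 v=8: → [9,11); WM=4
i=6 t=1 v=8: DROP (t<4-0); WM=4
i=7 t=10 v=7: → [9,12); WM=10
i=8 t=11 v=9: → [9,13); WM=10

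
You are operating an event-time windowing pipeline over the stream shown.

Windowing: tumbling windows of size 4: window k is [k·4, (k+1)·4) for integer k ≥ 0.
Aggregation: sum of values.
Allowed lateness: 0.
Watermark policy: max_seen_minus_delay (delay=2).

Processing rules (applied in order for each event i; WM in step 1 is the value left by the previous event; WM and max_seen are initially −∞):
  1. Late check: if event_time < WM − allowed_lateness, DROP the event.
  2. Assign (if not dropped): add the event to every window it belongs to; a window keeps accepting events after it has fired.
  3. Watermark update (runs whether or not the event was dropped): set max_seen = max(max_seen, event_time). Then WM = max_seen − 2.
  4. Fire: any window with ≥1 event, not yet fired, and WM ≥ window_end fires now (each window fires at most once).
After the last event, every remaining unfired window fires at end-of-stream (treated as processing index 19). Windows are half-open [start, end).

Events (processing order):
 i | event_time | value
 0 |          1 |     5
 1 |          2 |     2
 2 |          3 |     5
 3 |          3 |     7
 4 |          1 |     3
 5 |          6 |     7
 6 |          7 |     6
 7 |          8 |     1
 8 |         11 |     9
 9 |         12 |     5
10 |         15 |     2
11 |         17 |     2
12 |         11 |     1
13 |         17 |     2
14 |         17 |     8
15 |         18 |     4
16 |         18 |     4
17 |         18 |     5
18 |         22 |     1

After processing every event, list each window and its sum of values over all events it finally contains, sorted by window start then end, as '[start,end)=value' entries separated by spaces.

[0,4)=22 [4,8)=13 [8,12)=10 [12,16)=7 [16,20)=25 [20,24)=1

i=0 t=1 v=5: → [0,4); WM=-1
i=1 t=2 v=2: → [0,4); WM=0
i=2 t=3 v=5: → [0,4); WM=1
i=3 t=3 v=7: → [0,4); WM=1
i=4 t=1 v=3: → [0,4); WM=1
i=5 t=6 v=7: → [4,8); WM=4; [0,4) fires=22
i=6 t=7 v=6: → [4,8); WM=5
i=7 t=8 v=1: → [8,12); WM=6
i=8 t=11 v=9: → [8,12); WM=9; [4,8) fires=13
i=9 t=12 v=5: → [12,16); WM=10
i=10 t=15 v=2: → [12,16); WM=13; [8,12) fires=10
i=11 t=17 v=2: → [16,20); WM=15
i=12 t=11 v=1: DROP (t<15-0); WM=15
i=13 t=17 v=2: → [16,20); WM=15
i=14 t=17 v=8: → [16,20); WM=15
i=15 t=18 v=4: → [16,20); WM=16; [12,16) fires=7
i=16 t=18 v=4: → [16,20); WM=16
i=17 t=18 v=5: → [16,20); WM=16
i=18 t=22 v=1: → [20,24); WM=20; [16,20) fires=25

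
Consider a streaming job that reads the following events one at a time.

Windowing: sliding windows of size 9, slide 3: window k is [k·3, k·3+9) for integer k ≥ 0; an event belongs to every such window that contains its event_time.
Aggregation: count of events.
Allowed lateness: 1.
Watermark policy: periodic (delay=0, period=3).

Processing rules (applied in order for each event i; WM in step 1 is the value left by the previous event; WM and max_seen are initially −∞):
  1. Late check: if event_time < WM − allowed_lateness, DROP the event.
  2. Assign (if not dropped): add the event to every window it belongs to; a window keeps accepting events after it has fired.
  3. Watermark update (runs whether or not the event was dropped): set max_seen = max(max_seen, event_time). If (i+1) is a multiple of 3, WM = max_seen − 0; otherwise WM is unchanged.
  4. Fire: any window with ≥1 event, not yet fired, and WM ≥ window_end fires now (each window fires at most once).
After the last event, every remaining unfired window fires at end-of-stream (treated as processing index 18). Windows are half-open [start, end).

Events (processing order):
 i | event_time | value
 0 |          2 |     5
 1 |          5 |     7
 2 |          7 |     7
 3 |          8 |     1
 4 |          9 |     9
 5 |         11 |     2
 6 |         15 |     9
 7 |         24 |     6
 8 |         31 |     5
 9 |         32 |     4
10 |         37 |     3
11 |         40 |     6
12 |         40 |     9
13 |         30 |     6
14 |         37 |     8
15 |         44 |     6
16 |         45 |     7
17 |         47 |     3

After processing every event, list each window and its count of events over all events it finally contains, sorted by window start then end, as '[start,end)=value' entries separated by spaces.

[0,9)=4 [3,12)=5 [6,15)=4 [9,18)=3 [12,21)=1 [15,24)=1 [18,27)=1 [21,30)=1 [24,33)=3 [27,36)=2 [30,39)=3 [33,42)=3 [36,45)=4 [39,48)=5 [42,51)=3 [45,54)=2

i=0 t=2 v=5: → [0,9); WM=−∞
i=1 t=5 v=7: → [3,12),[0,9); WM=−∞
i=2 t=7 v=7: → [6,15),[3,12),[0,9); WM=7
i=3 t=8 v=1: → [6,15),[3,12),[0,9); WM=7
i=4 t=9 v=9: → [9,18),[6,15),[3,12); WM=7
i=5 t=11 v=2: → [9,18),[6,15),[3,12); WM=11; [0,9) fires=4
i=6 t=15 v=9: → [15,24),[12,21),[9,18); WM=11
i=7 t=24 v=6: → [24,33),[21,30),[18,27); WM=11
i=8 t=31 v=5: → [30,39),[27,36),[24,33); WM=31; [3,12) fires=5 [6,15) fires=4 [9,18) fires=3 [12,21) fires=1 [15,24) fires=1 [18,27) fires=1 [21,30) fires=1
i=9 t=32 v=4: → [30,39),[27,36),[24,33); WM=31
i=10 t=37 v=3: → [36,45),[33,42),[30,39); WM=31
i=11 t=40 v=6: → [39,48),[36,45),[33,42); WM=40; [24,33) fires=3 [27,36) fires=2 [30,39) fires=3
i=12 t=40 v=9: → [39,48),[36,45),[33,42); WM=40
i=13 t=30 v=6: DROP (t<40-1); WM=40
i=14 t=37 v=8: DROP (t<40-1); WM=40
i=15 t=44 v=6: → [42,51),[39,48),[36,45); WM=40
i=16 t=45 v=7: → [45,54),[42,51),[39,48); WM=40
i=17 t=47 v=3: → [45,54),[42,51),[39,48); WM=47; [33,42) fires=3 [36,45) fires=4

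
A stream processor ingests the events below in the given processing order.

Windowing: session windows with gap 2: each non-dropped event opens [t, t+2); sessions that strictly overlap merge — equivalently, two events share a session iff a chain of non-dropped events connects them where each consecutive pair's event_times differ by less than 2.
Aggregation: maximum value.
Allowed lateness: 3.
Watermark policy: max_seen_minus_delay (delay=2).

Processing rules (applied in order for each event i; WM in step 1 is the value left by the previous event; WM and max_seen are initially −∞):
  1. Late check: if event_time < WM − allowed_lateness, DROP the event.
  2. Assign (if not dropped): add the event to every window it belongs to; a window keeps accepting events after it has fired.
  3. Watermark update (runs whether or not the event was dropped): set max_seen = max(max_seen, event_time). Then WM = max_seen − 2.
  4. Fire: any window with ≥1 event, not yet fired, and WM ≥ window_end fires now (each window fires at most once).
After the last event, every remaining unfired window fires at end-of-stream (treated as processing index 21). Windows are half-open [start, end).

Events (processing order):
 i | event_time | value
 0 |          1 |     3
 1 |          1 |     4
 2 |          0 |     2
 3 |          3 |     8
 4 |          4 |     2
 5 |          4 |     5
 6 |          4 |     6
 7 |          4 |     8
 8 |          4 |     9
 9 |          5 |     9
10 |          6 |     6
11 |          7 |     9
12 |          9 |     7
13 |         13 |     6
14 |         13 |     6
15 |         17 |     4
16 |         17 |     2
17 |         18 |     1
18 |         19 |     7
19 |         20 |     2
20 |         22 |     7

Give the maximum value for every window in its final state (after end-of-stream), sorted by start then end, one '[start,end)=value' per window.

[0,3)=4 [3,9)=9 [9,11)=7 [13,15)=6 [17,22)=7 [22,24)=7

i=0 t=1 v=3: → [1,3); WM=-1
i=1 t=1 v=4: → [1,3); WM=-1
i=2 t=0 v=2: → [0,3); WM=-1
i=3 t=3 v=8: → [3,5); WM=1
i=4 t=4 v=2: → [3,6); WM=2
i=5 t=4 v=5: → [3,6); WM=2
i=6 t=4 v=6: → [3,6); WM=2
i=7 t=4 v=8: → [3,6); WM=2
i=8 t=4 v=9: → [3,6); WM=2
i=9 t=5 v=9: → [3,7); WM=3
i=10 t=6 v=6: → [3,8); WM=4
i=11 t=7 v=9: → [3,9); WM=5
i=12 t=9 v=7: → [9,11); WM=7
i=13 t=13 v=6: → [13,15); WM=11
i=14 t=13 v=6: → [13,15); WM=11
i=15 t=17 v=4: → [17,19); WM=15
i=16 t=17 v=2: → [17,19); WM=15
i=17 t=18 v=1: → [17,20); WM=16
i=18 t=19 v=7: → [17,21); WM=17
i=19 t=20 v=2: → [17,22); WM=18
i=20 t=22 v=7: → [22,24); WM=20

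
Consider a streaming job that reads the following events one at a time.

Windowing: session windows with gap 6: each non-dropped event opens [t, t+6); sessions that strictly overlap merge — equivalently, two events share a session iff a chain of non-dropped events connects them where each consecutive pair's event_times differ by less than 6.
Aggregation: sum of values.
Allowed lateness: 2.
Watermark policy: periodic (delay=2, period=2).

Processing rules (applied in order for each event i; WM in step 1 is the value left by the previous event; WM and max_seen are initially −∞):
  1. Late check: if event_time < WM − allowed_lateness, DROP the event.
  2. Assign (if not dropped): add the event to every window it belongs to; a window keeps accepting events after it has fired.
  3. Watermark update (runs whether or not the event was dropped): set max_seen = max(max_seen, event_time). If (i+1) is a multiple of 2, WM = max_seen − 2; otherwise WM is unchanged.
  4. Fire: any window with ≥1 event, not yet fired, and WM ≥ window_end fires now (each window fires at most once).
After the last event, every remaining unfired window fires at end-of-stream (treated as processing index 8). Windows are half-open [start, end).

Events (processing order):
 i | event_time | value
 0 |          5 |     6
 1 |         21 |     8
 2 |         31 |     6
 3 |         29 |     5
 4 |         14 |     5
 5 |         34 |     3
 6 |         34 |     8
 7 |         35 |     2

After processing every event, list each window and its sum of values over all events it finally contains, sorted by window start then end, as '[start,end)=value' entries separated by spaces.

i=0 t=5 v=6: → [5,11); WM=−∞
i=1 t=21 v=8: → [21,27); WM=19
i=2 t=31 v=6: → [31,37); WM=19
i=3 t=29 v=5: → [29,37); WM=29
i=4 t=14 v=5: DROP (t<29-2); WM=29
i=5 t=34 v=3: → [29,40); WM=32
i=6 t=34 v=8: → [29,40); WM=32
i=7 t=35 v=2: → [29,41); WM=33

[5,11)=6 [21,27)=8 [29,41)=24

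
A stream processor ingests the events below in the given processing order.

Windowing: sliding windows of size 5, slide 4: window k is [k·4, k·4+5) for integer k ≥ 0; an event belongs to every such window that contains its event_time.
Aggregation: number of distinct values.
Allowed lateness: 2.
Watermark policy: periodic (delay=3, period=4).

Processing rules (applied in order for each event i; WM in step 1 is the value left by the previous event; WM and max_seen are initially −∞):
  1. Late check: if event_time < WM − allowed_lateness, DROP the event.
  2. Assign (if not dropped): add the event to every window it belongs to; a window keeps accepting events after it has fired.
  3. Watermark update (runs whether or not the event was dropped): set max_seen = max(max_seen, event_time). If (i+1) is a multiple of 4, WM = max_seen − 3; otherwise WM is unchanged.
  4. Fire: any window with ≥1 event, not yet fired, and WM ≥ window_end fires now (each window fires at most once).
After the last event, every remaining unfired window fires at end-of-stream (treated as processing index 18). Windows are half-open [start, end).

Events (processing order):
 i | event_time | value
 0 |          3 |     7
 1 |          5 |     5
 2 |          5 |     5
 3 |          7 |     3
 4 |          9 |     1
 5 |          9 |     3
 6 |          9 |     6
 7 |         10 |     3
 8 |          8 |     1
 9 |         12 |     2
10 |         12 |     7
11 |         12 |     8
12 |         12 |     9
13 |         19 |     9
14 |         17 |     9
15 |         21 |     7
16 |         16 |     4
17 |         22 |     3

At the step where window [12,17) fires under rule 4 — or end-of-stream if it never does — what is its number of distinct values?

4

i=0 t=3 v=7: → [0,5); WM=−∞
i=1 t=5 v=5: → [4,9); WM=−∞
i=2 t=5 v=5: → [4,9); WM=−∞
i=3 t=7 v=3: → [4,9); WM=4
i=4 t=9 v=1: → [8,13); WM=4
i=5 t=9 v=3: → [8,13); WM=4
i=6 t=9 v=6: → [8,13); WM=4
i=7 t=10 v=3: → [8,13); WM=7; [0,5) fires=1
i=8 t=8 v=1: → [8,13),[4,9); WM=7
i=9 t=12 v=2: → [12,17),[8,13); WM=7
i=10 t=12 v=7: → [12,17),[8,13); WM=7
i=11 t=12 v=8: → [12,17),[8,13); WM=9; [4,9) fires=3
i=12 t=12 v=9: → [12,17),[8,13); WM=9
i=13 t=19 v=9: → [16,21); WM=9
i=14 t=17 v=9: → [16,21); WM=9
i=15 t=21 v=7: → [20,25); WM=18; [8,13) fires=7 [12,17) fires=4
i=16 t=16 v=4: → [16,21),[12,17); WM=18
i=17 t=22 v=3: → [20,25); WM=18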